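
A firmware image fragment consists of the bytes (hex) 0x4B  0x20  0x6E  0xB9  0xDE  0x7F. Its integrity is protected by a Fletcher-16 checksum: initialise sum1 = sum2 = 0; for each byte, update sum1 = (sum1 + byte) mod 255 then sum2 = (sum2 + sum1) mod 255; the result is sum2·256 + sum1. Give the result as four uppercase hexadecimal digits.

88F1

Running sums (mod 255):
  after byte 0 (0x4B): sum1=75, sum2=75
  after byte 1 (0x20): sum1=107, sum2=182
  after byte 2 (0x6E): sum1=217, sum2=144
  after byte 3 (0xB9): sum1=147, sum2=36
  after byte 4 (0xDE): sum1=114, sum2=150
  after byte 5 (0x7F): sum1=241, sum2=136
Checksum = sum2·256 + sum1 = 136·256 + 241 = 35057 = 0x88F1.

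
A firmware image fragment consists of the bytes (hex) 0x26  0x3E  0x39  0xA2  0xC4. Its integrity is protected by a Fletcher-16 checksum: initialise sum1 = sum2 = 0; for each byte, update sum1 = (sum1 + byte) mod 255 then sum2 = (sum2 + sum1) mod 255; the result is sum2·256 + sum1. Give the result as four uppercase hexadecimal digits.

Running sums (mod 255):
  after byte 0 (0x26): sum1=38, sum2=38
  after byte 1 (0x3E): sum1=100, sum2=138
  after byte 2 (0x39): sum1=157, sum2=40
  after byte 3 (0xA2): sum1=64, sum2=104
  after byte 4 (0xC4): sum1=5, sum2=109
Checksum = sum2·256 + sum1 = 109·256 + 5 = 27909 = 0x6D05.

6D05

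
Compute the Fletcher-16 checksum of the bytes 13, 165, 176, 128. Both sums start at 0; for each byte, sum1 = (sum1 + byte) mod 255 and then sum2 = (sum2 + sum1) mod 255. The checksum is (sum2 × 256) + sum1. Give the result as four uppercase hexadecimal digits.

Running sums (mod 255):
  after byte 0 (13): sum1=13, sum2=13
  after byte 1 (165): sum1=178, sum2=191
  after byte 2 (176): sum1=99, sum2=35
  after byte 3 (128): sum1=227, sum2=7
Checksum = sum2·256 + sum1 = 7·256 + 227 = 2019 = 0x07E3.

07E3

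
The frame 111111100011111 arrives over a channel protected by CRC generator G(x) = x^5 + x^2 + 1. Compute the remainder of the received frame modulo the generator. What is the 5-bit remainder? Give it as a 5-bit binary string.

Modulo-2 division of 111111100011111 by 100101:
  pos 0: 111111 XOR 100101 = 011010
  pos 1: 110101 XOR 100101 = 010000
  pos 2: 100000 XOR 100101 = 000101
  pos 5: 101001 XOR 100101 = 001100
  pos 7: 110011 XOR 100101 = 010110
  pos 8: 101101 XOR 100101 = 001000
Remainder = 10001 (nonzero — an error is detected).

10001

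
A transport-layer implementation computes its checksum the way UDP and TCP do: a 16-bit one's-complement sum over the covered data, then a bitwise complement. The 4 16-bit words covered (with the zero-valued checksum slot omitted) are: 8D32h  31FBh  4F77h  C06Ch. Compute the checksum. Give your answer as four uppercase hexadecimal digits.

30EE

One's-complement addition (fold any carry out of bit 15 back into bit 0):
  0x8D32 + 0x31FB = 0x0BF2D
  0xBF2D + 0x4F77 = 0x10EA4 → wrap carry → 0x0EA5
  0x0EA5 + 0xC06C = 0x0CF11
One's-complement sum = 0xCF11.
Checksum = ~0xCF11 & 0xFFFF = 0x30EE.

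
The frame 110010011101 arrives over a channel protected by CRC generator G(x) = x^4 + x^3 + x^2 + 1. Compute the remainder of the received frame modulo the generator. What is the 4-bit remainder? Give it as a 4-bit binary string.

0100

Modulo-2 division of 110010011101 by 11101:
  pos 0: 11001 XOR 11101 = 00100
  pos 2: 10000 XOR 11101 = 01101
  pos 3: 11011 XOR 11101 = 00110
  pos 5: 11011 XOR 11101 = 00110
  pos 7: 11001 XOR 11101 = 00100
Remainder = 0100 (nonzero — an error is detected).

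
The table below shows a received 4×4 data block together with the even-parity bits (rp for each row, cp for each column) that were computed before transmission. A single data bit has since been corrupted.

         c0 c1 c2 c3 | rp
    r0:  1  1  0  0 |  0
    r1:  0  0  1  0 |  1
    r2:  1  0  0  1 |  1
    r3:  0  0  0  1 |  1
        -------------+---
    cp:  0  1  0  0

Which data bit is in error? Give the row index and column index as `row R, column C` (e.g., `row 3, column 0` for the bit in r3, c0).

Recompute each row's even parity and compare to rp:
  r0: data parity 0, sent rp 0 → ok
  r1: data parity 1, sent rp 1 → ok
  r2: data parity 0, sent rp 1 → mismatch
  r3: data parity 1, sent rp 1 → ok
Recompute each column's even parity and compare to cp:
  c0: data parity 0, sent cp 0 → ok
  c1: data parity 1, sent cp 1 → ok
  c2: data parity 1, sent cp 0 → mismatch
  c3: data parity 0, sent cp 0 → ok
Exactly one row (r2) and one column (c2) fail → the flipped bit is at their intersection.

row 2, column 2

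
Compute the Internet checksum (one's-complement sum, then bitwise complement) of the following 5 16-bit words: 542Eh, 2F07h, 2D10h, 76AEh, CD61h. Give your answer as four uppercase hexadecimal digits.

0BAA

One's-complement addition (fold any carry out of bit 15 back into bit 0):
  0x542E + 0x2F07 = 0x08335
  0x8335 + 0x2D10 = 0x0B045
  0xB045 + 0x76AE = 0x126F3 → wrap carry → 0x26F4
  0x26F4 + 0xCD61 = 0x0F455
One's-complement sum = 0xF455.
Checksum = ~0xF455 & 0xFFFF = 0x0BAA.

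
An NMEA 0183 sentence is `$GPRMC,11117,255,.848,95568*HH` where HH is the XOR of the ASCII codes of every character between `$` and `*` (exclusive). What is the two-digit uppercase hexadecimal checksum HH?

63

XOR the ASCII codes of the payload characters:
  'G' = 0x47 → acc = 0x47
  'P' = 0x50 → acc = 0x17
  'R' = 0x52 → acc = 0x45
  'M' = 0x4D → acc = 0x08
  'C' = 0x43 → acc = 0x4B
  ',' = 0x2C → acc = 0x67
  '1' = 0x31 → acc = 0x56
  '1' = 0x31 → acc = 0x67
  '1' = 0x31 → acc = 0x56
  '1' = 0x31 → acc = 0x67
  '7' = 0x37 → acc = 0x50
  ',' = 0x2C → acc = 0x7C
  '2' = 0x32 → acc = 0x4E
  '5' = 0x35 → acc = 0x7B
  '5' = 0x35 → acc = 0x4E
  ',' = 0x2C → acc = 0x62
  '.' = 0x2E → acc = 0x4C
  '8' = 0x38 → acc = 0x74
  '4' = 0x34 → acc = 0x40
  '8' = 0x38 → acc = 0x78
  ',' = 0x2C → acc = 0x54
  '9' = 0x39 → acc = 0x6D
  '5' = 0x35 → acc = 0x58
  '5' = 0x35 → acc = 0x6D
  '6' = 0x36 → acc = 0x5B
  '8' = 0x38 → acc = 0x63
Checksum = 0x63.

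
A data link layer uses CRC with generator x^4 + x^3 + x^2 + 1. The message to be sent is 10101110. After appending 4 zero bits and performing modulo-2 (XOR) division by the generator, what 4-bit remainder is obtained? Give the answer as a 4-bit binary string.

Append 4 zeros: 101011100000. Divide by 11101 (XOR where the leading bit is 1):
  pos 0: 10101 XOR 11101 = 01000
  pos 1: 10001 XOR 11101 = 01100
  pos 2: 11001 XOR 11101 = 00100
  pos 4: 10000 XOR 11101 = 01101
  pos 5: 11010 XOR 11101 = 00111
  pos 7: 11100 XOR 11101 = 00001
Remainder (last 4 bits) = 0001. This is the CRC / FCS.

0001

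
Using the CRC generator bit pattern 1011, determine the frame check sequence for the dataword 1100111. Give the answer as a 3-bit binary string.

Append 3 zeros: 1100111000. Divide by 1011 (XOR where the leading bit is 1):
  pos 0: 1100 XOR 1011 = 0111
  pos 1: 1111 XOR 1011 = 0100
  pos 2: 1001 XOR 1011 = 0010
  pos 4: 1010 XOR 1011 = 0001
Remainder (last 3 bits) = 100. This is the CRC / FCS.

100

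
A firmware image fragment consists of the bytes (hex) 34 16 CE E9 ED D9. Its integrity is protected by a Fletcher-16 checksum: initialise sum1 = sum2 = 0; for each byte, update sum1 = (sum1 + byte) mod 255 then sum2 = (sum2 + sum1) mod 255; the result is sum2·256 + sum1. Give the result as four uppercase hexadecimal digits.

56CA

Running sums (mod 255):
  after byte 0 (34): sum1=52, sum2=52
  after byte 1 (16): sum1=74, sum2=126
  after byte 2 (CE): sum1=25, sum2=151
  after byte 3 (E9): sum1=3, sum2=154
  after byte 4 (ED): sum1=240, sum2=139
  after byte 5 (D9): sum1=202, sum2=86
Checksum = sum2·256 + sum1 = 86·256 + 202 = 22218 = 0x56CA.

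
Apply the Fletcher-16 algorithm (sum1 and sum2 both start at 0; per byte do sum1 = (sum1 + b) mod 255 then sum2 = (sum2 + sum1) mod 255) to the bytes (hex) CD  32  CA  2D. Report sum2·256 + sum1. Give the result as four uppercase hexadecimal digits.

90F7

Running sums (mod 255):
  after byte 0 (CD): sum1=205, sum2=205
  after byte 1 (32): sum1=0, sum2=205
  after byte 2 (CA): sum1=202, sum2=152
  after byte 3 (2D): sum1=247, sum2=144
Checksum = sum2·256 + sum1 = 144·256 + 247 = 37111 = 0x90F7.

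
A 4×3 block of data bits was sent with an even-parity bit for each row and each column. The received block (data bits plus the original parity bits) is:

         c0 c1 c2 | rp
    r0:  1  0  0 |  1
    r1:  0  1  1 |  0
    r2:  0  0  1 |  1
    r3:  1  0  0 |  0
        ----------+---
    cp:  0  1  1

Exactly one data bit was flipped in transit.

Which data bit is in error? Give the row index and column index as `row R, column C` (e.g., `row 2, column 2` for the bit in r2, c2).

Recompute each row's even parity and compare to rp:
  r0: data parity 1, sent rp 1 → ok
  r1: data parity 0, sent rp 0 → ok
  r2: data parity 1, sent rp 1 → ok
  r3: data parity 1, sent rp 0 → mismatch
Recompute each column's even parity and compare to cp:
  c0: data parity 0, sent cp 0 → ok
  c1: data parity 1, sent cp 1 → ok
  c2: data parity 0, sent cp 1 → mismatch
Exactly one row (r3) and one column (c2) fail → the flipped bit is at their intersection.

row 3, column 2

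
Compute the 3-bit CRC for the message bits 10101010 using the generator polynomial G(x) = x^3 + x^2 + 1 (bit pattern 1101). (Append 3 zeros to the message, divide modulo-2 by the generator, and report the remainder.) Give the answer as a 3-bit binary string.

110

Append 3 zeros: 10101010000. Divide by 1101 (XOR where the leading bit is 1):
  pos 0: 1010 XOR 1101 = 0111
  pos 1: 1111 XOR 1101 = 0010
  pos 3: 1001 XOR 1101 = 0100
  pos 4: 1000 XOR 1101 = 0101
  pos 5: 1010 XOR 1101 = 0111
  pos 6: 1110 XOR 1101 = 0011
Remainder (last 3 bits) = 110. This is the CRC / FCS.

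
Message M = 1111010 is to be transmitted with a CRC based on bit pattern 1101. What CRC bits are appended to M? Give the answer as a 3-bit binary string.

110

Append 3 zeros: 1111010000. Divide by 1101 (XOR where the leading bit is 1):
  pos 0: 1111 XOR 1101 = 0010
  pos 2: 1001 XOR 1101 = 0100
  pos 3: 1000 XOR 1101 = 0101
  pos 4: 1010 XOR 1101 = 0111
  pos 5: 1110 XOR 1101 = 0011
Remainder (last 3 bits) = 110. This is the CRC / FCS.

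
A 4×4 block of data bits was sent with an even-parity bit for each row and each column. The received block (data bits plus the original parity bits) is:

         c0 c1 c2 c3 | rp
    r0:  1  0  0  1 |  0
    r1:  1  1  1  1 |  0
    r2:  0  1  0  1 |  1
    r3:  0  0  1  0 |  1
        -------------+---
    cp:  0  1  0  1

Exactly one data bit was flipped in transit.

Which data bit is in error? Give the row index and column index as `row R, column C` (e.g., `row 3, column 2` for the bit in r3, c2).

Recompute each row's even parity and compare to rp:
  r0: data parity 0, sent rp 0 → ok
  r1: data parity 0, sent rp 0 → ok
  r2: data parity 0, sent rp 1 → mismatch
  r3: data parity 1, sent rp 1 → ok
Recompute each column's even parity and compare to cp:
  c0: data parity 0, sent cp 0 → ok
  c1: data parity 0, sent cp 1 → mismatch
  c2: data parity 0, sent cp 0 → ok
  c3: data parity 1, sent cp 1 → ok
Exactly one row (r2) and one column (c1) fail → the flipped bit is at their intersection.

row 2, column 1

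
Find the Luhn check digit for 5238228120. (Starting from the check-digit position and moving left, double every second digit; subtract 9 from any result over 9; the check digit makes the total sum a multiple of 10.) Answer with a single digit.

Partial digits right→left: 0 2 1 8 2 2 8 3 2 5
Double every second digit counting from the check-digit position (so the 1st, 3rd, 5th, ... of the partial from the right).
  doubled (with −9 where >9): 0 2 4 7 4 → sum 17
  kept as-is: 2 8 2 3 5 → sum 20
Total = 17 + 20 = 37.
Check digit = (10 − (37 mod 10)) mod 10 = 3.

3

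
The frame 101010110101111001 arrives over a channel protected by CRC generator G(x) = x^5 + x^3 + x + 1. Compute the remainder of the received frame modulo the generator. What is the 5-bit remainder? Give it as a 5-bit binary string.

Modulo-2 division of 101010110101111001 by 101011:
  pos 0: 101010 XOR 101011 = 000001
  pos 5: 111010 XOR 101011 = 010001
  pos 6: 100011 XOR 101011 = 001000
  pos 8: 100011 XOR 101011 = 001000
  pos 10: 100010 XOR 101011 = 001001
  pos 12: 100101 XOR 101011 = 001110
Remainder = 01110 (nonzero — an error is detected).

01110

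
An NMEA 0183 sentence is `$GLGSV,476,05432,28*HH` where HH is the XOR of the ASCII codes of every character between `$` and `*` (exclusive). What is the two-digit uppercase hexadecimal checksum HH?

6A

XOR the ASCII codes of the payload characters:
  'G' = 0x47 → acc = 0x47
  'L' = 0x4C → acc = 0x0B
  'G' = 0x47 → acc = 0x4C
  'S' = 0x53 → acc = 0x1F
  'V' = 0x56 → acc = 0x49
  ',' = 0x2C → acc = 0x65
  '4' = 0x34 → acc = 0x51
  '7' = 0x37 → acc = 0x66
  '6' = 0x36 → acc = 0x50
  ',' = 0x2C → acc = 0x7C
  '0' = 0x30 → acc = 0x4C
  '5' = 0x35 → acc = 0x79
  '4' = 0x34 → acc = 0x4D
  '3' = 0x33 → acc = 0x7E
  '2' = 0x32 → acc = 0x4C
  ',' = 0x2C → acc = 0x60
  '2' = 0x32 → acc = 0x52
  '8' = 0x38 → acc = 0x6A
Checksum = 0x6A.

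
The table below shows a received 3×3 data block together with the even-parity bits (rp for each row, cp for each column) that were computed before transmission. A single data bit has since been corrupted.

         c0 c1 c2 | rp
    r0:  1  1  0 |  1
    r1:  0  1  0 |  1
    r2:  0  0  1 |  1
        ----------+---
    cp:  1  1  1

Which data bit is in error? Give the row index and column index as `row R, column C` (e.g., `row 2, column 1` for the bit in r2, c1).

Recompute each row's even parity and compare to rp:
  r0: data parity 0, sent rp 1 → mismatch
  r1: data parity 1, sent rp 1 → ok
  r2: data parity 1, sent rp 1 → ok
Recompute each column's even parity and compare to cp:
  c0: data parity 1, sent cp 1 → ok
  c1: data parity 0, sent cp 1 → mismatch
  c2: data parity 1, sent cp 1 → ok
Exactly one row (r0) and one column (c1) fail → the flipped bit is at their intersection.

row 0, column 1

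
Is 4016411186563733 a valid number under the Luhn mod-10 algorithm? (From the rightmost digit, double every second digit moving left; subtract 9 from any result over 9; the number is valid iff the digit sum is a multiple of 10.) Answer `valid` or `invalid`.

valid

From the right, keep odd positions and double even positions (subtract 9 from any doubled value over 9):
  doubled (positions 2,4,...): 6 6 1 7 2 8 2 8 → sum 40
  kept (positions 1,3,...): 3 7 6 6 1 1 6 0 → sum 30
Total = 70.
70 mod 10 = 0, so the number is valid.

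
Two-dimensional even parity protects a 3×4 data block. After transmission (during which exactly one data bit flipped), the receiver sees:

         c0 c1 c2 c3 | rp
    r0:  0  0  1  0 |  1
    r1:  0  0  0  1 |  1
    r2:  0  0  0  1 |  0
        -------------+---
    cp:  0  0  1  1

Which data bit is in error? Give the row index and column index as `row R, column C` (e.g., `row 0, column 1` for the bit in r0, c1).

Recompute each row's even parity and compare to rp:
  r0: data parity 1, sent rp 1 → ok
  r1: data parity 1, sent rp 1 → ok
  r2: data parity 1, sent rp 0 → mismatch
Recompute each column's even parity and compare to cp:
  c0: data parity 0, sent cp 0 → ok
  c1: data parity 0, sent cp 0 → ok
  c2: data parity 1, sent cp 1 → ok
  c3: data parity 0, sent cp 1 → mismatch
Exactly one row (r2) and one column (c3) fail → the flipped bit is at their intersection.

row 2, column 3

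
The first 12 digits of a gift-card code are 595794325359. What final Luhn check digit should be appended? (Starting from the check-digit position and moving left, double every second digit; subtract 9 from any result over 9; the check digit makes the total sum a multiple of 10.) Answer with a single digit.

7

Partial digits right→left: 9 5 3 5 2 3 4 9 7 5 9 5
Double every second digit counting from the check-digit position (so the 1st, 3rd, 5th, ... of the partial from the right).
  doubled (with −9 where >9): 9 6 4 8 5 9 → sum 41
  kept as-is: 5 5 3 9 5 5 → sum 32
Total = 41 + 32 = 73.
Check digit = (10 − (73 mod 10)) mod 10 = 7.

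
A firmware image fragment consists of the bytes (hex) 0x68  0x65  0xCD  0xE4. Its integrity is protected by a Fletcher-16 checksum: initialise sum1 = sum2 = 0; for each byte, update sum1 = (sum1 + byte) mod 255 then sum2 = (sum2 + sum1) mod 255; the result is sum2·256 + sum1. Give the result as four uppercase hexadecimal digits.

Running sums (mod 255):
  after byte 0 (0x68): sum1=104, sum2=104
  after byte 1 (0x65): sum1=205, sum2=54
  after byte 2 (0xCD): sum1=155, sum2=209
  after byte 3 (0xE4): sum1=128, sum2=82
Checksum = sum2·256 + sum1 = 82·256 + 128 = 21120 = 0x5280.

5280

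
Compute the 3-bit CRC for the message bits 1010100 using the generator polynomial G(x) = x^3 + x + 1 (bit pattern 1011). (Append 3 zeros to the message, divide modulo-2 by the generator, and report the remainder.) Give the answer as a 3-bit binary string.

Append 3 zeros: 1010100000. Divide by 1011 (XOR where the leading bit is 1):
  pos 0: 1010 XOR 1011 = 0001
  pos 3: 1100 XOR 1011 = 0111
  pos 4: 1110 XOR 1011 = 0101
  pos 5: 1010 XOR 1011 = 0001
Remainder (last 3 bits) = 010. This is the CRC / FCS.

010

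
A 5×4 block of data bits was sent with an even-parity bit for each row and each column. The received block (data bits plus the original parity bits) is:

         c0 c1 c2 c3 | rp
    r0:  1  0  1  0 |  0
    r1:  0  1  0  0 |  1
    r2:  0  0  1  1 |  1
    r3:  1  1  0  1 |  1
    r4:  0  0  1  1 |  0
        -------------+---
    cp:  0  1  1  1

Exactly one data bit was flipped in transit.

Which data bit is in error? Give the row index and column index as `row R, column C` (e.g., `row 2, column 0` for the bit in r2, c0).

Recompute each row's even parity and compare to rp:
  r0: data parity 0, sent rp 0 → ok
  r1: data parity 1, sent rp 1 → ok
  r2: data parity 0, sent rp 1 → mismatch
  r3: data parity 1, sent rp 1 → ok
  r4: data parity 0, sent rp 0 → ok
Recompute each column's even parity and compare to cp:
  c0: data parity 0, sent cp 0 → ok
  c1: data parity 0, sent cp 1 → mismatch
  c2: data parity 1, sent cp 1 → ok
  c3: data parity 1, sent cp 1 → ok
Exactly one row (r2) and one column (c1) fail → the flipped bit is at their intersection.

row 2, column 1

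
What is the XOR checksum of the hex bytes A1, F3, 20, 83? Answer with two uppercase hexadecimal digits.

XOR the bytes together:
  start with 0xA1
  0xA1 ⊕ 0xF3 = 0x52
  0x52 ⊕ 0x20 = 0x72
  0x72 ⊕ 0x83 = 0xF1

F1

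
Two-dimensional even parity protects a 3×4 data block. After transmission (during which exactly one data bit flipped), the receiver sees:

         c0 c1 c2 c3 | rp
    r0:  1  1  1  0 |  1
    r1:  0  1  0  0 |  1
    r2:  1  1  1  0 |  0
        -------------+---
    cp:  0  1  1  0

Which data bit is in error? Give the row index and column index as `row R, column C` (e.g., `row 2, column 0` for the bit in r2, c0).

row 2, column 2

Recompute each row's even parity and compare to rp:
  r0: data parity 1, sent rp 1 → ok
  r1: data parity 1, sent rp 1 → ok
  r2: data parity 1, sent rp 0 → mismatch
Recompute each column's even parity and compare to cp:
  c0: data parity 0, sent cp 0 → ok
  c1: data parity 1, sent cp 1 → ok
  c2: data parity 0, sent cp 1 → mismatch
  c3: data parity 0, sent cp 0 → ok
Exactly one row (r2) and one column (c2) fail → the flipped bit is at their intersection.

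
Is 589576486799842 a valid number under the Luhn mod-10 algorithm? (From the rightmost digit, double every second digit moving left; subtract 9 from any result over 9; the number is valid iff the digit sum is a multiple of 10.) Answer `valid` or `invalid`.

valid

From the right, keep odd positions and double even positions (subtract 9 from any doubled value over 9):
  doubled (positions 2,4,...): 8 9 5 7 3 1 7 → sum 40
  kept (positions 1,3,...): 2 8 9 6 4 7 9 5 → sum 50
Total = 90.
90 mod 10 = 0, so the number is valid.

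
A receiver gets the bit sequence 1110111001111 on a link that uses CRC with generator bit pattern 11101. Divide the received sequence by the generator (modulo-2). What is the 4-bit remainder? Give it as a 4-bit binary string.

0000

Modulo-2 division of 1110111001111 by 11101:
  pos 0: 11101 XOR 11101 = 00000
  pos 5: 11001 XOR 11101 = 00100
  pos 7: 10011 XOR 11101 = 01110
  pos 8: 11101 XOR 11101 = 00000
Remainder = 0000 (zero — the frame passes the CRC check).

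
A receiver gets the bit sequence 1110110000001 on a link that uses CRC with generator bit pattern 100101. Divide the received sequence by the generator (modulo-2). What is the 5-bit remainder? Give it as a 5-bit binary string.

Modulo-2 division of 1110110000001 by 100101:
  pos 0: 111011 XOR 100101 = 011110
  pos 1: 111100 XOR 100101 = 011001
  pos 2: 110010 XOR 100101 = 010111
  pos 3: 101110 XOR 100101 = 001011
  pos 5: 101100 XOR 100101 = 001001
  pos 7: 100101 XOR 100101 = 000000
Remainder = 00000 (zero — the frame passes the CRC check).

00000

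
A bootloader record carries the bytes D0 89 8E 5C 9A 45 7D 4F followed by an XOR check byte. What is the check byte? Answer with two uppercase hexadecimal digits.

66

XOR the bytes together:
  start with 0xD0
  0xD0 ⊕ 0x89 = 0x59
  0x59 ⊕ 0x8E = 0xD7
  0xD7 ⊕ 0x5C = 0x8B
  0x8B ⊕ 0x9A = 0x11
  0x11 ⊕ 0x45 = 0x54
  0x54 ⊕ 0x7D = 0x29
  0x29 ⊕ 0x4F = 0x66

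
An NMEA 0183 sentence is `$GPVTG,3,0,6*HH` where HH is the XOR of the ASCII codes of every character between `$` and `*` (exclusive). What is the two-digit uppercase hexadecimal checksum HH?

XOR the ASCII codes of the payload characters:
  'G' = 0x47 → acc = 0x47
  'P' = 0x50 → acc = 0x17
  'V' = 0x56 → acc = 0x41
  'T' = 0x54 → acc = 0x15
  'G' = 0x47 → acc = 0x52
  ',' = 0x2C → acc = 0x7E
  '3' = 0x33 → acc = 0x4D
  ',' = 0x2C → acc = 0x61
  '0' = 0x30 → acc = 0x51
  ',' = 0x2C → acc = 0x7D
  '6' = 0x36 → acc = 0x4B
Checksum = 0x4B.

4B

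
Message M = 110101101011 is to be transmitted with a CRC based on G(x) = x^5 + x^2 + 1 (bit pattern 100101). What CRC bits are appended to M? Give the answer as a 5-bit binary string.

Append 5 zeros: 11010110101100000. Divide by 100101 (XOR where the leading bit is 1):
  pos 0: 110101 XOR 100101 = 010000
  pos 1: 100001 XOR 100101 = 000100
  pos 4: 100010 XOR 100101 = 000111
  pos 7: 111110 XOR 100101 = 011011
  pos 8: 110110 XOR 100101 = 010011
  pos 9: 100110 XOR 100101 = 000011
Remainder (last 5 bits) = 01100. This is the CRC / FCS.

01100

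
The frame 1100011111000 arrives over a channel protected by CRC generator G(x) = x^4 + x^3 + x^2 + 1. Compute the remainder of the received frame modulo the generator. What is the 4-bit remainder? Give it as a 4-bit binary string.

Modulo-2 division of 1100011111000 by 11101:
  pos 0: 11000 XOR 11101 = 00101
  pos 2: 10111 XOR 11101 = 01010
  pos 3: 10101 XOR 11101 = 01000
  pos 4: 10001 XOR 11101 = 01100
  pos 5: 11001 XOR 11101 = 00100
  pos 7: 10000 XOR 11101 = 01101
  pos 8: 11010 XOR 11101 = 00111
Remainder = 0111 (nonzero — an error is detected).

0111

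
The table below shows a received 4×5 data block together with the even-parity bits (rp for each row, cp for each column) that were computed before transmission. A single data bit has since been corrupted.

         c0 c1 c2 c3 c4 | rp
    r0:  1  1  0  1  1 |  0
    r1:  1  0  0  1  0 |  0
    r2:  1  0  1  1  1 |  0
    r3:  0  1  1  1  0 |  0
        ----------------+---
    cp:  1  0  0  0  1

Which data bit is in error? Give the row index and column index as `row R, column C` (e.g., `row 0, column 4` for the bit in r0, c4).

Recompute each row's even parity and compare to rp:
  r0: data parity 0, sent rp 0 → ok
  r1: data parity 0, sent rp 0 → ok
  r2: data parity 0, sent rp 0 → ok
  r3: data parity 1, sent rp 0 → mismatch
Recompute each column's even parity and compare to cp:
  c0: data parity 1, sent cp 1 → ok
  c1: data parity 0, sent cp 0 → ok
  c2: data parity 0, sent cp 0 → ok
  c3: data parity 0, sent cp 0 → ok
  c4: data parity 0, sent cp 1 → mismatch
Exactly one row (r3) and one column (c4) fail → the flipped bit is at their intersection.

row 3, column 4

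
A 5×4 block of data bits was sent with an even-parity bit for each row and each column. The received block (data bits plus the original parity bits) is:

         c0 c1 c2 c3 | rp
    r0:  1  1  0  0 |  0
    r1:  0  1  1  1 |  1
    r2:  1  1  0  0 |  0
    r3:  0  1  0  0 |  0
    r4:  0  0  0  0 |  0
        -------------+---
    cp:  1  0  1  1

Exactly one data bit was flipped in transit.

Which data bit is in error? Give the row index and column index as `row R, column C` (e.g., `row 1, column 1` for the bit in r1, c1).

row 3, column 0

Recompute each row's even parity and compare to rp:
  r0: data parity 0, sent rp 0 → ok
  r1: data parity 1, sent rp 1 → ok
  r2: data parity 0, sent rp 0 → ok
  r3: data parity 1, sent rp 0 → mismatch
  r4: data parity 0, sent rp 0 → ok
Recompute each column's even parity and compare to cp:
  c0: data parity 0, sent cp 1 → mismatch
  c1: data parity 0, sent cp 0 → ok
  c2: data parity 1, sent cp 1 → ok
  c3: data parity 1, sent cp 1 → ok
Exactly one row (r3) and one column (c0) fail → the flipped bit is at their intersection.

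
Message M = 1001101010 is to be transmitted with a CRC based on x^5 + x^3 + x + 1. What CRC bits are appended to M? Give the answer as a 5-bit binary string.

Append 5 zeros: 100110101000000. Divide by 101011 (XOR where the leading bit is 1):
  pos 0: 100110 XOR 101011 = 001101
  pos 2: 110110 XOR 101011 = 011101
  pos 3: 111011 XOR 101011 = 010000
  pos 4: 100000 XOR 101011 = 001011
  pos 6: 101100 XOR 101011 = 000111
  pos 9: 111000 XOR 101011 = 010011
Remainder (last 5 bits) = 10011. This is the CRC / FCS.

10011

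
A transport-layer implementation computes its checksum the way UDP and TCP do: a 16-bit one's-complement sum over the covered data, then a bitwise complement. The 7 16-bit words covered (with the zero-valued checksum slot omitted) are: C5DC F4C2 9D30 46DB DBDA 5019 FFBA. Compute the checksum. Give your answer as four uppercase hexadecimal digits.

One's-complement addition (fold any carry out of bit 15 back into bit 0):
  0xC5DC + 0xF4C2 = 0x1BA9E → wrap carry → 0xBA9F
  0xBA9F + 0x9D30 = 0x157CF → wrap carry → 0x57D0
  0x57D0 + 0x46DB = 0x09EAB
  0x9EAB + 0xDBDA = 0x17A85 → wrap carry → 0x7A86
  0x7A86 + 0x5019 = 0x0CA9F
  0xCA9F + 0xFFBA = 0x1CA59 → wrap carry → 0xCA5A
One's-complement sum = 0xCA5A.
Checksum = ~0xCA5A & 0xFFFF = 0x35A5.

35A5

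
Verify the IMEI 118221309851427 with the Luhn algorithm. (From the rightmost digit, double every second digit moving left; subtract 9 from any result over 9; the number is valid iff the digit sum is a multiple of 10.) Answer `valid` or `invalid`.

From the right, keep odd positions and double even positions (subtract 9 from any doubled value over 9):
  doubled (positions 2,4,...): 4 2 7 0 2 4 2 → sum 21
  kept (positions 1,3,...): 7 4 5 9 3 2 8 1 → sum 39
Total = 60.
60 mod 10 = 0, so the number is valid.

valid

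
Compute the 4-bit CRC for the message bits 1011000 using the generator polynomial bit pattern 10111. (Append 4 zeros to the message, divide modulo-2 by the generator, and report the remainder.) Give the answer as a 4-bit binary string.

1011

Append 4 zeros: 10110000000. Divide by 10111 (XOR where the leading bit is 1):
  pos 0: 10110 XOR 10111 = 00001
  pos 4: 10000 XOR 10111 = 00111
  pos 6: 11100 XOR 10111 = 01011
Remainder (last 4 bits) = 1011. This is the CRC / FCS.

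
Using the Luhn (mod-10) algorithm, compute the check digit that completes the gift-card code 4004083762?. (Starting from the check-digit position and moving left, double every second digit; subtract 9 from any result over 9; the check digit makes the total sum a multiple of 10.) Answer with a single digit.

3

Partial digits right→left: 2 6 7 3 8 0 4 0 0 4
Double every second digit counting from the check-digit position (so the 1st, 3rd, 5th, ... of the partial from the right).
  doubled (with −9 where >9): 4 5 7 8 0 → sum 24
  kept as-is: 6 3 0 0 4 → sum 13
Total = 24 + 13 = 37.
Check digit = (10 − (37 mod 10)) mod 10 = 3.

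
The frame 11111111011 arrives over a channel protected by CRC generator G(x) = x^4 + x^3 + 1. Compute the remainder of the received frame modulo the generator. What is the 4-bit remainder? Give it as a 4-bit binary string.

Modulo-2 division of 11111111011 by 11001:
  pos 0: 11111 XOR 11001 = 00110
  pos 2: 11011 XOR 11001 = 00010
  pos 5: 10101 XOR 11001 = 01100
  pos 6: 11001 XOR 11001 = 00000
Remainder = 0000 (zero — the frame passes the CRC check).

0000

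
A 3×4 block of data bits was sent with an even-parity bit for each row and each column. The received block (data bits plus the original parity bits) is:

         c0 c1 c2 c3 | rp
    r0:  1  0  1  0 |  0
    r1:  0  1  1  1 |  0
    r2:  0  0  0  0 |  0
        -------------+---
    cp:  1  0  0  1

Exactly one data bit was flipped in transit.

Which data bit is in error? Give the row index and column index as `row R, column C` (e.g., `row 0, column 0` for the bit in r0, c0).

Recompute each row's even parity and compare to rp:
  r0: data parity 0, sent rp 0 → ok
  r1: data parity 1, sent rp 0 → mismatch
  r2: data parity 0, sent rp 0 → ok
Recompute each column's even parity and compare to cp:
  c0: data parity 1, sent cp 1 → ok
  c1: data parity 1, sent cp 0 → mismatch
  c2: data parity 0, sent cp 0 → ok
  c3: data parity 1, sent cp 1 → ok
Exactly one row (r1) and one column (c1) fail → the flipped bit is at their intersection.

row 1, column 1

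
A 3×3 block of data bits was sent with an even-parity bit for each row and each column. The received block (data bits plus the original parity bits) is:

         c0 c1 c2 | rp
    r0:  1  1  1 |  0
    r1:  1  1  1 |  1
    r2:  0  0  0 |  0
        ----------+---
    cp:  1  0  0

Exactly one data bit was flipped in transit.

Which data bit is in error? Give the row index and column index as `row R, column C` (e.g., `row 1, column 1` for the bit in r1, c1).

row 0, column 0

Recompute each row's even parity and compare to rp:
  r0: data parity 1, sent rp 0 → mismatch
  r1: data parity 1, sent rp 1 → ok
  r2: data parity 0, sent rp 0 → ok
Recompute each column's even parity and compare to cp:
  c0: data parity 0, sent cp 1 → mismatch
  c1: data parity 0, sent cp 0 → ok
  c2: data parity 0, sent cp 0 → ok
Exactly one row (r0) and one column (c0) fail → the flipped bit is at their intersection.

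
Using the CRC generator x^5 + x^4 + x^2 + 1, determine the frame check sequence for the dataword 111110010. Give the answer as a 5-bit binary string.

Append 5 zeros: 11111001000000. Divide by 110101 (XOR where the leading bit is 1):
  pos 0: 111110 XOR 110101 = 001011
  pos 2: 101101 XOR 110101 = 011000
  pos 3: 110000 XOR 110101 = 000101
  pos 6: 101000 XOR 110101 = 011101
  pos 7: 111010 XOR 110101 = 001111
Remainder (last 5 bits) = 11110. This is the CRC / FCS.

11110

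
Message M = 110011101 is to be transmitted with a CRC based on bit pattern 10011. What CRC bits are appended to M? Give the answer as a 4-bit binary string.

Append 4 zeros: 1100111010000. Divide by 10011 (XOR where the leading bit is 1):
  pos 0: 11001 XOR 10011 = 01010
  pos 1: 10101 XOR 10011 = 00110
  pos 3: 11010 XOR 10011 = 01001
  pos 4: 10011 XOR 10011 = 00000
Remainder (last 4 bits) = 0000. This is the CRC / FCS.

0000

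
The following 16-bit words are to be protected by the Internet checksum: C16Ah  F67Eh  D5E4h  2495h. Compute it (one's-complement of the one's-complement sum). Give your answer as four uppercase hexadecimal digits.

4D9C

One's-complement addition (fold any carry out of bit 15 back into bit 0):
  0xC16A + 0xF67E = 0x1B7E8 → wrap carry → 0xB7E9
  0xB7E9 + 0xD5E4 = 0x18DCD → wrap carry → 0x8DCE
  0x8DCE + 0x2495 = 0x0B263
One's-complement sum = 0xB263.
Checksum = ~0xB263 & 0xFFFF = 0x4D9C.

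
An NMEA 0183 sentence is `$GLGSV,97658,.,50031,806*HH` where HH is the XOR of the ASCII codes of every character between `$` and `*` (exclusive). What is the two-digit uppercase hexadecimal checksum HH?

5B

XOR the ASCII codes of the payload characters:
  'G' = 0x47 → acc = 0x47
  'L' = 0x4C → acc = 0x0B
  'G' = 0x47 → acc = 0x4C
  'S' = 0x53 → acc = 0x1F
  'V' = 0x56 → acc = 0x49
  ',' = 0x2C → acc = 0x65
  '9' = 0x39 → acc = 0x5C
  '7' = 0x37 → acc = 0x6B
  '6' = 0x36 → acc = 0x5D
  '5' = 0x35 → acc = 0x68
  '8' = 0x38 → acc = 0x50
  ',' = 0x2C → acc = 0x7C
  '.' = 0x2E → acc = 0x52
  ',' = 0x2C → acc = 0x7E
  '5' = 0x35 → acc = 0x4B
  '0' = 0x30 → acc = 0x7B
  '0' = 0x30 → acc = 0x4B
  '3' = 0x33 → acc = 0x78
  '1' = 0x31 → acc = 0x49
  ',' = 0x2C → acc = 0x65
  '8' = 0x38 → acc = 0x5D
  '0' = 0x30 → acc = 0x6D
  '6' = 0x36 → acc = 0x5B
Checksum = 0x5B.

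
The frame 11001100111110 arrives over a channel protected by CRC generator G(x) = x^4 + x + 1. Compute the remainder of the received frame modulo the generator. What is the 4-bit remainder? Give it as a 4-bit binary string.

Modulo-2 division of 11001100111110 by 10011:
  pos 0: 11001 XOR 10011 = 01010
  pos 1: 10101 XOR 10011 = 00110
  pos 3: 11000 XOR 10011 = 01011
  pos 4: 10111 XOR 10011 = 00100
  pos 6: 10011 XOR 10011 = 00000
Remainder = 0110 (nonzero — an error is detected).

0110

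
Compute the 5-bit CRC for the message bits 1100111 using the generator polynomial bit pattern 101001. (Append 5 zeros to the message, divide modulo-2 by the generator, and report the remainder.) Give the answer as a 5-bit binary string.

Append 5 zeros: 110011100000. Divide by 101001 (XOR where the leading bit is 1):
  pos 0: 110011 XOR 101001 = 011010
  pos 1: 110101 XOR 101001 = 011100
  pos 2: 111000 XOR 101001 = 010001
  pos 3: 100010 XOR 101001 = 001011
  pos 5: 101100 XOR 101001 = 000101
Remainder (last 5 bits) = 01010. This is the CRC / FCS.

01010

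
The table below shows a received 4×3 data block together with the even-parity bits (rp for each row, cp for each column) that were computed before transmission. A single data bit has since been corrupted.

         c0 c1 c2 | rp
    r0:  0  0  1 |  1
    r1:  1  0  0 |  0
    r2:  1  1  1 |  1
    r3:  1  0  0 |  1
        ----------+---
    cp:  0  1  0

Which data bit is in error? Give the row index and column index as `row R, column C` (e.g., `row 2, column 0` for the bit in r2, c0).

row 1, column 0

Recompute each row's even parity and compare to rp:
  r0: data parity 1, sent rp 1 → ok
  r1: data parity 1, sent rp 0 → mismatch
  r2: data parity 1, sent rp 1 → ok
  r3: data parity 1, sent rp 1 → ok
Recompute each column's even parity and compare to cp:
  c0: data parity 1, sent cp 0 → mismatch
  c1: data parity 1, sent cp 1 → ok
  c2: data parity 0, sent cp 0 → ok
Exactly one row (r1) and one column (c0) fail → the flipped bit is at their intersection.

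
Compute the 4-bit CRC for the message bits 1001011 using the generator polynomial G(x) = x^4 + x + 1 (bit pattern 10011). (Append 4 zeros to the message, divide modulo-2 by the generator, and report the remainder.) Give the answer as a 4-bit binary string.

1001

Append 4 zeros: 10010110000. Divide by 10011 (XOR where the leading bit is 1):
  pos 0: 10010 XOR 10011 = 00001
  pos 4: 11100 XOR 10011 = 01111
  pos 5: 11110 XOR 10011 = 01101
  pos 6: 11010 XOR 10011 = 01001
Remainder (last 4 bits) = 1001. This is the CRC / FCS.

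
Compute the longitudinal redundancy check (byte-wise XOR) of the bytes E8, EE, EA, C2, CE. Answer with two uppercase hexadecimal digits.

E0

XOR the bytes together:
  start with 0xE8
  0xE8 ⊕ 0xEE = 0x06
  0x06 ⊕ 0xEA = 0xEC
  0xEC ⊕ 0xC2 = 0x2E
  0x2E ⊕ 0xCE = 0xE0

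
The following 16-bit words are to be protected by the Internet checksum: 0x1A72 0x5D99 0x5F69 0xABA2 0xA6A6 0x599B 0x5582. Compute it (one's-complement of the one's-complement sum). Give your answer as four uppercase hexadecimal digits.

2724

One's-complement addition (fold any carry out of bit 15 back into bit 0):
  0x1A72 + 0x5D99 = 0x0780B
  0x780B + 0x5F69 = 0x0D774
  0xD774 + 0xABA2 = 0x18316 → wrap carry → 0x8317
  0x8317 + 0xA6A6 = 0x129BD → wrap carry → 0x29BE
  0x29BE + 0x599B = 0x08359
  0x8359 + 0x5582 = 0x0D8DB
One's-complement sum = 0xD8DB.
Checksum = ~0xD8DB & 0xFFFF = 0x2724.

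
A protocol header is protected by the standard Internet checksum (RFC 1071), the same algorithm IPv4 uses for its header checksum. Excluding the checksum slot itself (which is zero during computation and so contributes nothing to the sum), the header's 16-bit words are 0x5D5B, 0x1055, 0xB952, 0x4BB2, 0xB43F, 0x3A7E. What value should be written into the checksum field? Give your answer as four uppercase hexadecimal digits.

One's-complement addition (fold any carry out of bit 15 back into bit 0):
  0x5D5B + 0x1055 = 0x06DB0
  0x6DB0 + 0xB952 = 0x12702 → wrap carry → 0x2703
  0x2703 + 0x4BB2 = 0x072B5
  0x72B5 + 0xB43F = 0x126F4 → wrap carry → 0x26F5
  0x26F5 + 0x3A7E = 0x06173
One's-complement sum = 0x6173.
Checksum = ~0x6173 & 0xFFFF = 0x9E8C.

9E8C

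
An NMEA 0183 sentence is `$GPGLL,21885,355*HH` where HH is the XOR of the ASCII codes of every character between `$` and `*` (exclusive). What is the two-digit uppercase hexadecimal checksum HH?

55

XOR the ASCII codes of the payload characters:
  'G' = 0x47 → acc = 0x47
  'P' = 0x50 → acc = 0x17
  'G' = 0x47 → acc = 0x50
  'L' = 0x4C → acc = 0x1C
  'L' = 0x4C → acc = 0x50
  ',' = 0x2C → acc = 0x7C
  '2' = 0x32 → acc = 0x4E
  '1' = 0x31 → acc = 0x7F
  '8' = 0x38 → acc = 0x47
  '8' = 0x38 → acc = 0x7F
  '5' = 0x35 → acc = 0x4A
  ',' = 0x2C → acc = 0x66
  '3' = 0x33 → acc = 0x55
  '5' = 0x35 → acc = 0x60
  '5' = 0x35 → acc = 0x55
Checksum = 0x55.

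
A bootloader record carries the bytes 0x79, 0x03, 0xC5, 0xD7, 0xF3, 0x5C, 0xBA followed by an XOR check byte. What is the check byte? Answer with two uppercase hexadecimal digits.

7D

XOR the bytes together:
  start with 0x79
  0x79 ⊕ 0x03 = 0x7A
  0x7A ⊕ 0xC5 = 0xBF
  0xBF ⊕ 0xD7 = 0x68
  0x68 ⊕ 0xF3 = 0x9B
  0x9B ⊕ 0x5C = 0xC7
  0xC7 ⊕ 0xBA = 0x7D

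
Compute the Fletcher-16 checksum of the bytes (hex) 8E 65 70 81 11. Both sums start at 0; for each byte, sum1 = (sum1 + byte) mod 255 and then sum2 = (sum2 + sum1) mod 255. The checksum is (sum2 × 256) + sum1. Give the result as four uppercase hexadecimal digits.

Running sums (mod 255):
  after byte 0 (8E): sum1=142, sum2=142
  after byte 1 (65): sum1=243, sum2=130
  after byte 2 (70): sum1=100, sum2=230
  after byte 3 (81): sum1=229, sum2=204
  after byte 4 (11): sum1=246, sum2=195
Checksum = sum2·256 + sum1 = 195·256 + 246 = 50166 = 0xC3F6.

C3F6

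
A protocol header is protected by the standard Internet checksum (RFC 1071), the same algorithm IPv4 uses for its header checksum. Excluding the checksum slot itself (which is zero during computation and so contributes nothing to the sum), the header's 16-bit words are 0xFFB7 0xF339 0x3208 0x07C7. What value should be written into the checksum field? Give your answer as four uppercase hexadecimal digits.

D33E

One's-complement addition (fold any carry out of bit 15 back into bit 0):
  0xFFB7 + 0xF339 = 0x1F2F0 → wrap carry → 0xF2F1
  0xF2F1 + 0x3208 = 0x124F9 → wrap carry → 0x24FA
  0x24FA + 0x07C7 = 0x02CC1
One's-complement sum = 0x2CC1.
Checksum = ~0x2CC1 & 0xFFFF = 0xD33E.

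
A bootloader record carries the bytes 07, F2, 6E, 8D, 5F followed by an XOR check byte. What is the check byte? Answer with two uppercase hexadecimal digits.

XOR the bytes together:
  start with 0x07
  0x07 ⊕ 0xF2 = 0xF5
  0xF5 ⊕ 0x6E = 0x9B
  0x9B ⊕ 0x8D = 0x16
  0x16 ⊕ 0x5F = 0x49

49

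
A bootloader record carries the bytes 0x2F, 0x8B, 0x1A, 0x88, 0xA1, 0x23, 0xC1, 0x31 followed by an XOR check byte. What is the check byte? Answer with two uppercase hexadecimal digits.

44

XOR the bytes together:
  start with 0x2F
  0x2F ⊕ 0x8B = 0xA4
  0xA4 ⊕ 0x1A = 0xBE
  0xBE ⊕ 0x88 = 0x36
  0x36 ⊕ 0xA1 = 0x97
  0x97 ⊕ 0x23 = 0xB4
  0xB4 ⊕ 0xC1 = 0x75
  0x75 ⊕ 0x31 = 0x44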